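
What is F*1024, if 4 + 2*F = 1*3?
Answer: -512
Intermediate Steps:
F = -½ (F = -2 + (1*3)/2 = -2 + (½)*3 = -2 + 3/2 = -½ ≈ -0.50000)
F*1024 = -½*1024 = -512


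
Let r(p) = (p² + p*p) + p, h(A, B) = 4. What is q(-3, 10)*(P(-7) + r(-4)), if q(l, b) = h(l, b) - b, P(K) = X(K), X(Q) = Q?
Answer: -126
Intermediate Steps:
P(K) = K
r(p) = p + 2*p² (r(p) = (p² + p²) + p = 2*p² + p = p + 2*p²)
q(l, b) = 4 - b
q(-3, 10)*(P(-7) + r(-4)) = (4 - 1*10)*(-7 - 4*(1 + 2*(-4))) = (4 - 10)*(-7 - 4*(1 - 8)) = -6*(-7 - 4*(-7)) = -6*(-7 + 28) = -6*21 = -126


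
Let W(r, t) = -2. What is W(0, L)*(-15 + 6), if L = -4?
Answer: 18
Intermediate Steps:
W(0, L)*(-15 + 6) = -2*(-15 + 6) = -2*(-9) = 18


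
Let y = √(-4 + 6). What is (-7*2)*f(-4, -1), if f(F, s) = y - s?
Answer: -14 - 14*√2 ≈ -33.799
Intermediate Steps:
y = √2 ≈ 1.4142
f(F, s) = √2 - s
(-7*2)*f(-4, -1) = (-7*2)*(√2 - 1*(-1)) = -14*(√2 + 1) = -14*(1 + √2) = -14 - 14*√2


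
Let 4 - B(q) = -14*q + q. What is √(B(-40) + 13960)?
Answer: 2*√3361 ≈ 115.95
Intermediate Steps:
B(q) = 4 + 13*q (B(q) = 4 - (-14*q + q) = 4 - (-13)*q = 4 + 13*q)
√(B(-40) + 13960) = √((4 + 13*(-40)) + 13960) = √((4 - 520) + 13960) = √(-516 + 13960) = √13444 = 2*√3361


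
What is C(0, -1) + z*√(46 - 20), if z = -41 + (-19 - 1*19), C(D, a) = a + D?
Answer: -1 - 79*√26 ≈ -403.82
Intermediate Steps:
C(D, a) = D + a
z = -79 (z = -41 + (-19 - 19) = -41 - 38 = -79)
C(0, -1) + z*√(46 - 20) = (0 - 1) - 79*√(46 - 20) = -1 - 79*√26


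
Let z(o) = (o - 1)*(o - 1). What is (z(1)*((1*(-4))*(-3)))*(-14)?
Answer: 0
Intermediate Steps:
z(o) = (-1 + o)² (z(o) = (-1 + o)*(-1 + o) = (-1 + o)²)
(z(1)*((1*(-4))*(-3)))*(-14) = ((-1 + 1)²*((1*(-4))*(-3)))*(-14) = (0²*(-4*(-3)))*(-14) = (0*12)*(-14) = 0*(-14) = 0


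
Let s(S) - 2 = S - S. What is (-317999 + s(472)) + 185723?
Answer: -132274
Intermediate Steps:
s(S) = 2 (s(S) = 2 + (S - S) = 2 + 0 = 2)
(-317999 + s(472)) + 185723 = (-317999 + 2) + 185723 = -317997 + 185723 = -132274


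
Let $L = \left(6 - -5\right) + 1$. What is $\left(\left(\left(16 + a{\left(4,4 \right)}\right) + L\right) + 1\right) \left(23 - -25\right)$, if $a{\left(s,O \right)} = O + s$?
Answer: $1776$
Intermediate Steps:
$L = 12$ ($L = \left(6 + 5\right) + 1 = 11 + 1 = 12$)
$\left(\left(\left(16 + a{\left(4,4 \right)}\right) + L\right) + 1\right) \left(23 - -25\right) = \left(\left(\left(16 + \left(4 + 4\right)\right) + 12\right) + 1\right) \left(23 - -25\right) = \left(\left(\left(16 + 8\right) + 12\right) + 1\right) \left(23 + 25\right) = \left(\left(24 + 12\right) + 1\right) 48 = \left(36 + 1\right) 48 = 37 \cdot 48 = 1776$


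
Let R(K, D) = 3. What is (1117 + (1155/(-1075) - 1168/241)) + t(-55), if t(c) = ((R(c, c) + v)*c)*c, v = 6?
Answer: 1468233939/51815 ≈ 28336.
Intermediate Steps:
t(c) = 9*c² (t(c) = ((3 + 6)*c)*c = (9*c)*c = 9*c²)
(1117 + (1155/(-1075) - 1168/241)) + t(-55) = (1117 + (1155/(-1075) - 1168/241)) + 9*(-55)² = (1117 + (1155*(-1/1075) - 1168*1/241)) + 9*3025 = (1117 + (-231/215 - 1168/241)) + 27225 = (1117 - 306791/51815) + 27225 = 57570564/51815 + 27225 = 1468233939/51815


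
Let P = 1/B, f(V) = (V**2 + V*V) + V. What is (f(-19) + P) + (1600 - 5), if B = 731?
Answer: 1679839/731 ≈ 2298.0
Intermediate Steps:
f(V) = V + 2*V**2 (f(V) = (V**2 + V**2) + V = 2*V**2 + V = V + 2*V**2)
P = 1/731 ≈ 0.0013680
(f(-19) + P) + (1600 - 5) = (-19*(1 + 2*(-19)) + 1/731) + (1600 - 5) = (-19*(1 - 38) + 1/731) + 1595 = (-19*(-37) + 1/731) + 1595 = (703 + 1/731) + 1595 = 513894/731 + 1595 = 1679839/731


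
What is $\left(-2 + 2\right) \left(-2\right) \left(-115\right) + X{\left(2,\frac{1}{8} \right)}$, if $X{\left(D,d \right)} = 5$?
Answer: $5$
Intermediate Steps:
$\left(-2 + 2\right) \left(-2\right) \left(-115\right) + X{\left(2,\frac{1}{8} \right)} = \left(-2 + 2\right) \left(-2\right) \left(-115\right) + 5 = 0 \left(-2\right) \left(-115\right) + 5 = 0 \left(-115\right) + 5 = 0 + 5 = 5$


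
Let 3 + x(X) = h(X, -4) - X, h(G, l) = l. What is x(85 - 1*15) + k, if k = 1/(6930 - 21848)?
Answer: -1148687/14918 ≈ -77.000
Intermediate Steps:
x(X) = -7 - X (x(X) = -3 + (-4 - X) = -7 - X)
k = -1/14918 (k = 1/(-14918) = -1/14918 ≈ -6.7033e-5)
x(85 - 1*15) + k = (-7 - (85 - 1*15)) - 1/14918 = (-7 - (85 - 15)) - 1/14918 = (-7 - 1*70) - 1/14918 = (-7 - 70) - 1/14918 = -77 - 1/14918 = -1148687/14918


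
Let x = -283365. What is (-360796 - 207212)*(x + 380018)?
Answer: -54899677224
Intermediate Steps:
(-360796 - 207212)*(x + 380018) = (-360796 - 207212)*(-283365 + 380018) = -568008*96653 = -54899677224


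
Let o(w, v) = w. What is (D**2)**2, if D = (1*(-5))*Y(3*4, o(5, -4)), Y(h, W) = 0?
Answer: 0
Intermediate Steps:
D = 0 (D = (1*(-5))*0 = -5*0 = 0)
(D**2)**2 = (0**2)**2 = 0**2 = 0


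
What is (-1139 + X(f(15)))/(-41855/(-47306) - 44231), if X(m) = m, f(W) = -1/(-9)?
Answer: 484886500/18831148479 ≈ 0.025749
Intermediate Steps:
f(W) = ⅑ (f(W) = -1*(-⅑) = ⅑)
(-1139 + X(f(15)))/(-41855/(-47306) - 44231) = (-1139 + ⅑)/(-41855/(-47306) - 44231) = -10250/(9*(-41855*(-1/47306) - 44231)) = -10250/(9*(41855/47306 - 44231)) = -10250/(9*(-2092349831/47306)) = -10250/9*(-47306/2092349831) = 484886500/18831148479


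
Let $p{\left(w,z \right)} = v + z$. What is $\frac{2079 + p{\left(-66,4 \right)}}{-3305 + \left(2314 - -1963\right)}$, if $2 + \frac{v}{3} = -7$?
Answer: $\frac{514}{243} \approx 2.1152$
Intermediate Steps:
$v = -27$ ($v = -6 + 3 \left(-7\right) = -6 - 21 = -27$)
$p{\left(w,z \right)} = -27 + z$
$\frac{2079 + p{\left(-66,4 \right)}}{-3305 + \left(2314 - -1963\right)} = \frac{2079 + \left(-27 + 4\right)}{-3305 + \left(2314 - -1963\right)} = \frac{2079 - 23}{-3305 + \left(2314 + 1963\right)} = \frac{2056}{-3305 + 4277} = \frac{2056}{972} = 2056 \cdot \frac{1}{972} = \frac{514}{243}$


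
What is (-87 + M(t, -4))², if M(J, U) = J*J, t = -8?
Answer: 529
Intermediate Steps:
M(J, U) = J²
(-87 + M(t, -4))² = (-87 + (-8)²)² = (-87 + 64)² = (-23)² = 529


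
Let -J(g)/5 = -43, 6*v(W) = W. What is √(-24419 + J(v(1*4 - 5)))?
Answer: 2*I*√6051 ≈ 155.58*I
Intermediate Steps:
v(W) = W/6
J(g) = 215 (J(g) = -5*(-43) = 215)
√(-24419 + J(v(1*4 - 5))) = √(-24419 + 215) = √(-24204) = 2*I*√6051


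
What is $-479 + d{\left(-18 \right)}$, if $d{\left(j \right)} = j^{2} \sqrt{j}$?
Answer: $-479 + 972 i \sqrt{2} \approx -479.0 + 1374.6 i$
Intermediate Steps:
$d{\left(j \right)} = j^{\frac{5}{2}}$
$-479 + d{\left(-18 \right)} = -479 + \left(-18\right)^{\frac{5}{2}} = -479 + 972 i \sqrt{2}$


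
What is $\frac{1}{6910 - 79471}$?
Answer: $- \frac{1}{72561} \approx -1.3782 \cdot 10^{-5}$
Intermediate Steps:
$\frac{1}{6910 - 79471} = \frac{1}{-72561} = - \frac{1}{72561}$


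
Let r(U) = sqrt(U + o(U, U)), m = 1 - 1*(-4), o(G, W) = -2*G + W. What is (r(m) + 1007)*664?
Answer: 668648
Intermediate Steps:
o(G, W) = W - 2*G
m = 5 (m = 1 + 4 = 5)
r(U) = 0 (r(U) = sqrt(U + (U - 2*U)) = sqrt(U - U) = sqrt(0) = 0)
(r(m) + 1007)*664 = (0 + 1007)*664 = 1007*664 = 668648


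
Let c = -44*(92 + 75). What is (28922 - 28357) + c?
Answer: -6783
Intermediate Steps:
c = -7348 (c = -44*167 = -7348)
(28922 - 28357) + c = (28922 - 28357) - 7348 = 565 - 7348 = -6783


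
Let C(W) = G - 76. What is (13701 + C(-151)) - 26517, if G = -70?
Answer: -12962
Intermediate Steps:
C(W) = -146 (C(W) = -70 - 76 = -146)
(13701 + C(-151)) - 26517 = (13701 - 146) - 26517 = 13555 - 26517 = -12962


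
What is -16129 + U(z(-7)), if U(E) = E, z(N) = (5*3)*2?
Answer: -16099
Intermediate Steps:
z(N) = 30 (z(N) = 15*2 = 30)
-16129 + U(z(-7)) = -16129 + 30 = -16099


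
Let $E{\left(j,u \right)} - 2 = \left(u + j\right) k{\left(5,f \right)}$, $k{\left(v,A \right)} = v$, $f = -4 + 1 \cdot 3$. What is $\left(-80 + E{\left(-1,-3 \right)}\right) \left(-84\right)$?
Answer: $8232$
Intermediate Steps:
$f = -1$ ($f = -4 + 3 = -1$)
$E{\left(j,u \right)} = 2 + 5 j + 5 u$ ($E{\left(j,u \right)} = 2 + \left(u + j\right) 5 = 2 + \left(j + u\right) 5 = 2 + \left(5 j + 5 u\right) = 2 + 5 j + 5 u$)
$\left(-80 + E{\left(-1,-3 \right)}\right) \left(-84\right) = \left(-80 + \left(2 + 5 \left(-1\right) + 5 \left(-3\right)\right)\right) \left(-84\right) = \left(-80 - 18\right) \left(-84\right) = \left(-98\right) \left(-84\right) = 8232$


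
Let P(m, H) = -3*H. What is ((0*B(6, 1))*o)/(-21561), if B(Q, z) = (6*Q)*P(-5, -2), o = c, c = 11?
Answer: 0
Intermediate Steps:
o = 11
B(Q, z) = 36*Q (B(Q, z) = (6*Q)*(-3*(-2)) = (6*Q)*6 = 36*Q)
((0*B(6, 1))*o)/(-21561) = ((0*(36*6))*11)/(-21561) = ((0*216)*11)*(-1/21561) = (0*11)*(-1/21561) = 0*(-1/21561) = 0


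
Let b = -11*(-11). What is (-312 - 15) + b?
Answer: -206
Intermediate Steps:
b = 121
(-312 - 15) + b = (-312 - 15) + 121 = -327 + 121 = -206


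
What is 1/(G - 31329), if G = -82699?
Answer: -1/114028 ≈ -8.7698e-6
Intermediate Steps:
1/(G - 31329) = 1/(-82699 - 31329) = 1/(-114028) = -1/114028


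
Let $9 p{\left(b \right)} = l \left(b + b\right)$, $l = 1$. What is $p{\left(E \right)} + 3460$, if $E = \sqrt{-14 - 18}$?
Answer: $3460 + \frac{8 i \sqrt{2}}{9} \approx 3460.0 + 1.2571 i$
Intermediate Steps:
$E = 4 i \sqrt{2}$ ($E = \sqrt{-32} = 4 i \sqrt{2} \approx 5.6569 i$)
$p{\left(b \right)} = \frac{2 b}{9}$ ($p{\left(b \right)} = \frac{1 \left(b + b\right)}{9} = \frac{1 \cdot 2 b}{9} = \frac{2 b}{9}$)
$p{\left(E \right)} + 3460 = \frac{2 \cdot 4 i \sqrt{2}}{9} + 3460 = \frac{8 i \sqrt{2}}{9} + 3460 = 3460 + \frac{8 i \sqrt{2}}{9}$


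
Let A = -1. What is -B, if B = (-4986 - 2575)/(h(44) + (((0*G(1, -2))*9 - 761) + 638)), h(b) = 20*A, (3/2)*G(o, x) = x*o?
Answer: -7561/143 ≈ -52.874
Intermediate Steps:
G(o, x) = 2*o*x/3 (G(o, x) = 2*(x*o)/3 = 2*(o*x)/3 = 2*o*x/3)
h(b) = -20 (h(b) = 20*(-1) = -20)
B = 7561/143 (B = (-4986 - 2575)/(-20 + (((0*((⅔)*1*(-2)))*9 - 761) + 638)) = -7561/(-20 + (((0*(-4/3))*9 - 761) + 638)) = -7561/(-20 + ((0*9 - 761) + 638)) = -7561/(-20 + ((0 - 761) + 638)) = -7561/(-20 + (-761 + 638)) = -7561/(-20 - 123) = -7561/(-143) = -7561*(-1/143) = 7561/143 ≈ 52.874)
-B = -1*7561/143 = -7561/143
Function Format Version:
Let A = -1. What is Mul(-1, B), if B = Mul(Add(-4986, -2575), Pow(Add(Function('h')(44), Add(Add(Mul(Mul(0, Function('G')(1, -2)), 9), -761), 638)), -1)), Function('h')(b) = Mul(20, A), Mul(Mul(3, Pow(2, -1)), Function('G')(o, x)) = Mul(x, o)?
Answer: Rational(-7561, 143) ≈ -52.874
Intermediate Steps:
Function('G')(o, x) = Mul(Rational(2, 3), o, x) (Function('G')(o, x) = Mul(Rational(2, 3), Mul(x, o)) = Mul(Rational(2, 3), Mul(o, x)) = Mul(Rational(2, 3), o, x))
Function('h')(b) = -20 (Function('h')(b) = Mul(20, -1) = -20)
B = Rational(7561, 143) (B = Mul(Add(-4986, -2575), Pow(Add(-20, Add(Add(Mul(Mul(0, Mul(Rational(2, 3), 1, -2)), 9), -761), 638)), -1)) = Mul(-7561, Pow(Add(-20, Add(Add(Mul(Mul(0, Rational(-4, 3)), 9), -761), 638)), -1)) = Mul(-7561, Pow(Add(-20, Add(Add(Mul(0, 9), -761), 638)), -1)) = Mul(-7561, Pow(Add(-20, Add(Add(0, -761), 638)), -1)) = Mul(-7561, Pow(Add(-20, Add(-761, 638)), -1)) = Mul(-7561, Pow(Add(-20, -123), -1)) = Mul(-7561, Pow(-143, -1)) = Mul(-7561, Rational(-1, 143)) = Rational(7561, 143) ≈ 52.874)
Mul(-1, B) = Mul(-1, Rational(7561, 143)) = Rational(-7561, 143)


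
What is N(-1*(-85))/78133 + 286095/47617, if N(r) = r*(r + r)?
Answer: 23041526285/3720459061 ≈ 6.1932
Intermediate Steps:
N(r) = 2*r² (N(r) = r*(2*r) = 2*r²)
N(-1*(-85))/78133 + 286095/47617 = (2*(-1*(-85))²)/78133 + 286095/47617 = (2*85²)*(1/78133) + 286095*(1/47617) = (2*7225)*(1/78133) + 286095/47617 = 14450*(1/78133) + 286095/47617 = 14450/78133 + 286095/47617 = 23041526285/3720459061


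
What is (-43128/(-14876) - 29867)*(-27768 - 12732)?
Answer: 4498115935500/3719 ≈ 1.2095e+9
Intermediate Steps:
(-43128/(-14876) - 29867)*(-27768 - 12732) = (-43128*(-1/14876) - 29867)*(-40500) = (10782/3719 - 29867)*(-40500) = -111064591/3719*(-40500) = 4498115935500/3719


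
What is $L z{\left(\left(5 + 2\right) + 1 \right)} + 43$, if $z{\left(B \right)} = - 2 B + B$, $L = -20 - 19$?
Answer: $355$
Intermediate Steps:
$L = -39$
$z{\left(B \right)} = - B$
$L z{\left(\left(5 + 2\right) + 1 \right)} + 43 = - 39 \left(- (\left(5 + 2\right) + 1)\right) + 43 = - 39 \left(- (7 + 1)\right) + 43 = - 39 \left(\left(-1\right) 8\right) + 43 = \left(-39\right) \left(-8\right) + 43 = 312 + 43 = 355$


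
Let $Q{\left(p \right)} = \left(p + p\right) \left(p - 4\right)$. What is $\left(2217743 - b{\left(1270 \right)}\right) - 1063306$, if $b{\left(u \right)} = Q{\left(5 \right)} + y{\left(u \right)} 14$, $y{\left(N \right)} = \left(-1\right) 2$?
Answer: $1154455$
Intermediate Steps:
$y{\left(N \right)} = -2$
$Q{\left(p \right)} = 2 p \left(-4 + p\right)$
$b{\left(u \right)} = -18$ ($b{\left(u \right)} = 2 \cdot 5 \left(-4 + 5\right) - 28 = 2 \cdot 5 \cdot 1 - 28 = 10 - 28 = -18$)
$\left(2217743 - b{\left(1270 \right)}\right) - 1063306 = \left(2217743 - -18\right) - 1063306 = \left(2217743 + 18\right) - 1063306 = 2217761 - 1063306 = 1154455$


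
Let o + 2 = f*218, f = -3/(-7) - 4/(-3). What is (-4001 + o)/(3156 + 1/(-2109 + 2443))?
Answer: -25382998/22136205 ≈ -1.1467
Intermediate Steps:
f = 37/21 (f = -3*(-⅐) - 4*(-⅓) = 3/7 + 4/3 = 37/21 ≈ 1.7619)
o = 8024/21 (o = -2 + (37/21)*218 = -2 + 8066/21 = 8024/21 ≈ 382.10)
(-4001 + o)/(3156 + 1/(-2109 + 2443)) = (-4001 + 8024/21)/(3156 + 1/(-2109 + 2443)) = -75997/(21*(3156 + 1/334)) = -75997/(21*1054105/334) = -75997/21*334/1054105 = -25382998/22136205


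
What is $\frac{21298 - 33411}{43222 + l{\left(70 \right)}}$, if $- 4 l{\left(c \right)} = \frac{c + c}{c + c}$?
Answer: $- \frac{48452}{172887} \approx -0.28025$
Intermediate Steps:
$l{\left(c \right)} = - \frac{1}{4}$ ($l{\left(c \right)} = - \frac{\left(c + c\right) \frac{1}{c + c}}{4} = - \frac{2 c \frac{1}{2 c}}{4} = \left(- \frac{1}{4}\right) 1 = - \frac{1}{4}$)
$\frac{21298 - 33411}{43222 + l{\left(70 \right)}} = \frac{21298 - 33411}{43222 - \frac{1}{4}} = - \frac{12113}{\frac{172887}{4}} = \left(-12113\right) \frac{4}{172887} = - \frac{48452}{172887}$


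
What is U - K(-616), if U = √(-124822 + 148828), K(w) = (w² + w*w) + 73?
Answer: -758985 + √24006 ≈ -7.5883e+5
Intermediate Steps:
K(w) = 73 + 2*w² (K(w) = (w² + w²) + 73 = 2*w² + 73 = 73 + 2*w²)
U = √24006 ≈ 154.94
U - K(-616) = √24006 - (73 + 2*(-616)²) = √24006 - (73 + 2*379456) = √24006 - (73 + 758912) = √24006 - 1*758985 = √24006 - 758985 = -758985 + √24006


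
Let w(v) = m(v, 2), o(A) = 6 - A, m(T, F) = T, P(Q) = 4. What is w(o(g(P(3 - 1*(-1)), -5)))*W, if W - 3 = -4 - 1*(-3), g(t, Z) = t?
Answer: 4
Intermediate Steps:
W = 2 (W = 3 + (-4 - 1*(-3)) = 3 + (-4 + 3) = 3 - 1 = 2)
w(v) = v
w(o(g(P(3 - 1*(-1)), -5)))*W = (6 - 1*4)*2 = (6 - 4)*2 = 2*2 = 4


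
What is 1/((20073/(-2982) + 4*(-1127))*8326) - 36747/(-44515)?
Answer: 686509556183368/831631803367635 ≈ 0.82550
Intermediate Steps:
1/((20073/(-2982) + 4*(-1127))*8326) - 36747/(-44515) = (1/8326)/(20073*(-1/2982) - 4508) - 36747*(-1/44515) = (1/8326)/(-6691/994 - 4508) + 36747/44515 = (1/8326)/(-4487643/994) + 36747/44515 = -994/4487643*1/8326 + 36747/44515 = -497/18682057809 + 36747/44515 = 686509556183368/831631803367635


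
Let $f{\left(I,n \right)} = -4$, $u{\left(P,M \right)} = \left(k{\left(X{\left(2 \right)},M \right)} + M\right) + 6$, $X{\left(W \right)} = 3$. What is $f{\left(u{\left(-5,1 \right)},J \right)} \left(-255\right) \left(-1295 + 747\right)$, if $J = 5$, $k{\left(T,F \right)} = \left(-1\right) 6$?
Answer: $-558960$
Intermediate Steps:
$k{\left(T,F \right)} = -6$
$u{\left(P,M \right)} = M$ ($u{\left(P,M \right)} = \left(-6 + M\right) + 6 = M$)
$f{\left(u{\left(-5,1 \right)},J \right)} \left(-255\right) \left(-1295 + 747\right) = \left(-4\right) \left(-255\right) \left(-1295 + 747\right) = 1020 \left(-548\right) = -558960$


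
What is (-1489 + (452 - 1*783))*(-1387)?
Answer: 2524340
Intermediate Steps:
(-1489 + (452 - 1*783))*(-1387) = (-1489 + (452 - 783))*(-1387) = (-1489 - 331)*(-1387) = -1820*(-1387) = 2524340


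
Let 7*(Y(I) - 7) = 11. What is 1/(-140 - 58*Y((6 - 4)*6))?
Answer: -7/4460 ≈ -0.0015695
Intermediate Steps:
Y(I) = 60/7 (Y(I) = 7 + (⅐)*11 = 7 + 11/7 = 60/7)
1/(-140 - 58*Y((6 - 4)*6)) = 1/(-140 - 58*60/7) = 1/(-140 - 3480/7) = 1/(-4460/7) = -7/4460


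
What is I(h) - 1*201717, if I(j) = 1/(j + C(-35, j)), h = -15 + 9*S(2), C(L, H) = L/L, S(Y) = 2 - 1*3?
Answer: -4639492/23 ≈ -2.0172e+5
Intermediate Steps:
S(Y) = -1 (S(Y) = 2 - 3 = -1)
C(L, H) = 1
h = -24 (h = -15 + 9*(-1) = -15 - 9 = -24)
I(j) = 1/(1 + j) (I(j) = 1/(j + 1) = 1/(1 + j))
I(h) - 1*201717 = 1/(1 - 24) - 1*201717 = 1/(-23) - 201717 = -1/23 - 201717 = -4639492/23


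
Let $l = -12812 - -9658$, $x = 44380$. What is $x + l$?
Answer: $41226$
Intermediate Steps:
$l = -3154$ ($l = -12812 + 9658 = -3154$)
$x + l = 44380 - 3154 = 41226$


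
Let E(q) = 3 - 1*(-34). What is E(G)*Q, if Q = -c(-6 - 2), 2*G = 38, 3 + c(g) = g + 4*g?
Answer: 1591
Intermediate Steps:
c(g) = -3 + 5*g (c(g) = -3 + (g + 4*g) = -3 + 5*g)
G = 19 (G = (½)*38 = 19)
E(q) = 37 (E(q) = 3 + 34 = 37)
Q = 43 (Q = -(-3 + 5*(-6 - 2)) = -(-3 + 5*(-8)) = -(-3 - 40) = -1*(-43) = 43)
E(G)*Q = 37*43 = 1591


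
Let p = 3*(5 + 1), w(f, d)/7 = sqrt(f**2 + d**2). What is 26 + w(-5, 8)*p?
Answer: 26 + 126*sqrt(89) ≈ 1214.7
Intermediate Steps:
w(f, d) = 7*sqrt(d**2 + f**2) (w(f, d) = 7*sqrt(f**2 + d**2) = 7*sqrt(d**2 + f**2))
p = 18 (p = 3*6 = 18)
26 + w(-5, 8)*p = 26 + (7*sqrt(8**2 + (-5)**2))*18 = 26 + (7*sqrt(64 + 25))*18 = 26 + (7*sqrt(89))*18 = 26 + 126*sqrt(89)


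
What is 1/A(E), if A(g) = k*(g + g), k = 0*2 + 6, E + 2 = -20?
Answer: -1/264 ≈ -0.0037879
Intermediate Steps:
E = -22 (E = -2 - 20 = -22)
k = 6 (k = 0 + 6 = 6)
A(g) = 12*g (A(g) = 6*(g + g) = 6*(2*g) = 12*g)
1/A(E) = 1/(12*(-22)) = 1/(-264) = -1/264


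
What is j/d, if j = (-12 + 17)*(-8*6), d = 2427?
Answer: -80/809 ≈ -0.098888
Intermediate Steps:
j = -240 (j = 5*(-48) = -240)
j/d = -240/2427 = -240*1/2427 = -80/809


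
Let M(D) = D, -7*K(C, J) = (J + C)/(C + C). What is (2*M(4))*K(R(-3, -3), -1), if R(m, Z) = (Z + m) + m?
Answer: -40/63 ≈ -0.63492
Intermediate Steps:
R(m, Z) = Z + 2*m
K(C, J) = -(C + J)/(14*C) (K(C, J) = -(J + C)/(7*(C + C)) = -(C + J)/(7*(2*C)) = -(C + J)*1/(2*C)/7 = -(C + J)/(14*C))
(2*M(4))*K(R(-3, -3), -1) = (2*4)*((-(-3 + 2*(-3)) - 1*(-1))/(14*(-3 + 2*(-3)))) = 8*((-(-3 - 6) + 1)/(14*(-3 - 6))) = 8*((1/14)*(-1*(-9) + 1)/(-9)) = 8*((1/14)*(-1/9)*(9 + 1)) = 8*((1/14)*(-1/9)*10) = 8*(-5/63) = -40/63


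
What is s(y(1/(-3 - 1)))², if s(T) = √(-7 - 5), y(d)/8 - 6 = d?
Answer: -12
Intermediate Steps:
y(d) = 48 + 8*d
s(T) = 2*I*√3 (s(T) = √(-12) = 2*I*√3)
s(y(1/(-3 - 1)))² = (2*I*√3)² = -12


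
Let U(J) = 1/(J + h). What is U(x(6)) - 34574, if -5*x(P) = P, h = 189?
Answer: -32464981/939 ≈ -34574.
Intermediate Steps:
x(P) = -P/5
U(J) = 1/(189 + J) (U(J) = 1/(J + 189) = 1/(189 + J))
U(x(6)) - 34574 = 1/(189 - 1/5*6) - 34574 = 1/(189 - 6/5) - 34574 = 1/(939/5) - 34574 = 5/939 - 34574 = -32464981/939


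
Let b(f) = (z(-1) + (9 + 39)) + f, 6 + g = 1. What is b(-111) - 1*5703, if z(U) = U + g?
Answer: -5772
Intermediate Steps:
g = -5 (g = -6 + 1 = -5)
z(U) = -5 + U (z(U) = U - 5 = -5 + U)
b(f) = 42 + f (b(f) = ((-5 - 1) + (9 + 39)) + f = (-6 + 48) + f = 42 + f)
b(-111) - 1*5703 = (42 - 111) - 1*5703 = -69 - 5703 = -5772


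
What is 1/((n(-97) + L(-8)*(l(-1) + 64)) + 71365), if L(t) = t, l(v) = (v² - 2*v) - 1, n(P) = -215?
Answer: 1/70622 ≈ 1.4160e-5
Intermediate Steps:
l(v) = -1 + v² - 2*v
1/((n(-97) + L(-8)*(l(-1) + 64)) + 71365) = 1/((-215 - 8*((-1 + (-1)² - 2*(-1)) + 64)) + 71365) = 1/((-215 - 8*((-1 + 1 + 2) + 64)) + 71365) = 1/((-215 - 8*(2 + 64)) + 71365) = 1/((-215 - 8*66) + 71365) = 1/((-215 - 528) + 71365) = 1/(-743 + 71365) = 1/70622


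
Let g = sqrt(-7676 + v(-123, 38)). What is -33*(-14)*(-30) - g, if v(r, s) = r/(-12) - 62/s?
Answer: -13860 - I*sqrt(11071699)/38 ≈ -13860.0 - 87.564*I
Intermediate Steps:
v(r, s) = -62/s - r/12 (v(r, s) = r*(-1/12) - 62/s = -r/12 - 62/s = -62/s - r/12)
g = I*sqrt(11071699)/38 (g = sqrt(-7676 + (-62/38 - 1/12*(-123))) = sqrt(-7676 + (-62*1/38 + 41/4)) = sqrt(-7676 + (-31/19 + 41/4)) = sqrt(-7676 + 655/76) = sqrt(-582721/76) = I*sqrt(11071699)/38 ≈ 87.564*I)
-33*(-14)*(-30) - g = -33*(-14)*(-30) - I*sqrt(11071699)/38 = 462*(-30) - I*sqrt(11071699)/38 = -13860 - I*sqrt(11071699)/38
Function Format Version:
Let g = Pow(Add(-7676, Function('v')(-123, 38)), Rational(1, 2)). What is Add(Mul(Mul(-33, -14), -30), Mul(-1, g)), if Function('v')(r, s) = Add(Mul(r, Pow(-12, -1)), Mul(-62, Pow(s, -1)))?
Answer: Add(-13860, Mul(Rational(-1, 38), I, Pow(11071699, Rational(1, 2)))) ≈ Add(-13860., Mul(-87.564, I))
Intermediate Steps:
Function('v')(r, s) = Add(Mul(-62, Pow(s, -1)), Mul(Rational(-1, 12), r)) (Function('v')(r, s) = Add(Mul(r, Rational(-1, 12)), Mul(-62, Pow(s, -1))) = Add(Mul(Rational(-1, 12), r), Mul(-62, Pow(s, -1))) = Add(Mul(-62, Pow(s, -1)), Mul(Rational(-1, 12), r)))
g = Mul(Rational(1, 38), I, Pow(11071699, Rational(1, 2))) (g = Pow(Add(-7676, Add(Mul(-62, Pow(38, -1)), Mul(Rational(-1, 12), -123))), Rational(1, 2)) = Pow(Add(-7676, Add(Mul(-62, Rational(1, 38)), Rational(41, 4))), Rational(1, 2)) = Pow(Add(-7676, Add(Rational(-31, 19), Rational(41, 4))), Rational(1, 2)) = Pow(Add(-7676, Rational(655, 76)), Rational(1, 2)) = Pow(Rational(-582721, 76), Rational(1, 2)) = Mul(Rational(1, 38), I, Pow(11071699, Rational(1, 2))) ≈ Mul(87.564, I))
Add(Mul(Mul(-33, -14), -30), Mul(-1, g)) = Add(Mul(Mul(-33, -14), -30), Mul(-1, Mul(Rational(1, 38), I, Pow(11071699, Rational(1, 2))))) = Add(Mul(462, -30), Mul(Rational(-1, 38), I, Pow(11071699, Rational(1, 2)))) = Add(-13860, Mul(Rational(-1, 38), I, Pow(11071699, Rational(1, 2))))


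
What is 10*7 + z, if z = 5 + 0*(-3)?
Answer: 75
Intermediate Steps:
z = 5 (z = 5 + 0 = 5)
10*7 + z = 10*7 + 5 = 70 + 5 = 75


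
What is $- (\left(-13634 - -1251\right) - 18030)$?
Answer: $30413$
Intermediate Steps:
$- (\left(-13634 - -1251\right) - 18030) = - (\left(-13634 + 1251\right) - 18030) = - (-12383 - 18030) = \left(-1\right) \left(-30413\right) = 30413$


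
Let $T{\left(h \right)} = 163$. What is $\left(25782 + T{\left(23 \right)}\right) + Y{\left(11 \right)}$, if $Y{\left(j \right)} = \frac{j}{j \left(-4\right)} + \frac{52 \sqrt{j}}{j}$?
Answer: $\frac{103779}{4} + \frac{52 \sqrt{11}}{11} \approx 25960.0$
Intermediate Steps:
$Y{\left(j \right)} = - \frac{1}{4} + \frac{52}{\sqrt{j}}$ ($Y{\left(j \right)} = \frac{j}{\left(-4\right) j} + \frac{52}{\sqrt{j}} = j \left(- \frac{1}{4 j}\right) + \frac{52}{\sqrt{j}} = - \frac{1}{4} + \frac{52}{\sqrt{j}}$)
$\left(25782 + T{\left(23 \right)}\right) + Y{\left(11 \right)} = \left(25782 + 163\right) - \left(\frac{1}{4} - \frac{52}{\sqrt{11}}\right) = 25945 - \left(\frac{1}{4} - 52 \frac{\sqrt{11}}{11}\right) = 25945 - \left(\frac{1}{4} - \frac{52 \sqrt{11}}{11}\right) = \frac{103779}{4} + \frac{52 \sqrt{11}}{11}$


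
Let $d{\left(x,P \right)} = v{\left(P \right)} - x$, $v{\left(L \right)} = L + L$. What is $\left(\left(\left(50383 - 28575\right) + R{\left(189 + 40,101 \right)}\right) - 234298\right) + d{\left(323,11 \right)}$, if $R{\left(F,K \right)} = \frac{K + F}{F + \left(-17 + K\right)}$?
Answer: $- \frac{66603253}{313} \approx -2.1279 \cdot 10^{5}$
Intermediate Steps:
$v{\left(L \right)} = 2 L$
$R{\left(F,K \right)} = \frac{F + K}{-17 + F + K}$
$d{\left(x,P \right)} = - x + 2 P$ ($d{\left(x,P \right)} = 2 P - x = - x + 2 P$)
$\left(\left(\left(50383 - 28575\right) + R{\left(189 + 40,101 \right)}\right) - 234298\right) + d{\left(323,11 \right)} = \left(\left(\left(50383 - 28575\right) + \frac{\left(189 + 40\right) + 101}{-17 + \left(189 + 40\right) + 101}\right) - 234298\right) + \left(\left(-1\right) 323 + 2 \cdot 11\right) = \left(\left(21808 + \frac{229 + 101}{-17 + 229 + 101}\right) - 234298\right) + \left(-323 + 22\right) = \left(\left(21808 + \frac{1}{313} \cdot 330\right) - 234298\right) - 301 = \left(\left(21808 + \frac{330}{313}\right) - 234298\right) - 301 = \left(\frac{6826234}{313} - 234298\right) - 301 = - \frac{66509040}{313} - 301 = - \frac{66603253}{313}$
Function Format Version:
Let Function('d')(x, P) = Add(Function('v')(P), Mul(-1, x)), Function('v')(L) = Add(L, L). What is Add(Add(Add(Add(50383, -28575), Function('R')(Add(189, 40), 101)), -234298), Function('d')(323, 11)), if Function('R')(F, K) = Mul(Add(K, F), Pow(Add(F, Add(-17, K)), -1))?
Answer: Rational(-66603253, 313) ≈ -2.1279e+5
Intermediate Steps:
Function('v')(L) = Mul(2, L)
Function('R')(F, K) = Mul(Pow(Add(-17, F, K), -1), Add(F, K)) (Function('R')(F, K) = Mul(Add(F, K), Pow(Add(-17, F, K), -1)) = Mul(Pow(Add(-17, F, K), -1), Add(F, K)))
Function('d')(x, P) = Add(Mul(-1, x), Mul(2, P)) (Function('d')(x, P) = Add(Mul(2, P), Mul(-1, x)) = Add(Mul(-1, x), Mul(2, P)))
Add(Add(Add(Add(50383, -28575), Function('R')(Add(189, 40), 101)), -234298), Function('d')(323, 11)) = Add(Add(Add(Add(50383, -28575), Mul(Pow(Add(-17, Add(189, 40), 101), -1), Add(Add(189, 40), 101))), -234298), Add(Mul(-1, 323), Mul(2, 11))) = Add(Add(Add(21808, Mul(Pow(Add(-17, 229, 101), -1), Add(229, 101))), -234298), Add(-323, 22)) = Add(Add(Add(21808, Mul(Pow(313, -1), 330)), -234298), -301) = Add(Add(Add(21808, Mul(Rational(1, 313), 330)), -234298), -301) = Add(Add(Add(21808, Rational(330, 313)), -234298), -301) = Add(Add(Rational(6826234, 313), -234298), -301) = Add(Rational(-66509040, 313), -301) = Rational(-66603253, 313)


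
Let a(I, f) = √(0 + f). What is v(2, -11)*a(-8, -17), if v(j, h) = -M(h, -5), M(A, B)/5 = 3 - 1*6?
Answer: 15*I*√17 ≈ 61.847*I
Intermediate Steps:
M(A, B) = -15 (M(A, B) = 5*(3 - 1*6) = 5*(3 - 6) = 5*(-3) = -15)
v(j, h) = 15 (v(j, h) = -1*(-15) = 15)
a(I, f) = √f
v(2, -11)*a(-8, -17) = 15*√(-17) = 15*(I*√17) = 15*I*√17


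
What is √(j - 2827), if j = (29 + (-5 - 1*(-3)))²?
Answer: I*√2098 ≈ 45.804*I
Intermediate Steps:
j = 729 (j = (29 + (-5 + 3))² = (29 - 2)² = 27² = 729)
√(j - 2827) = √(729 - 2827) = √(-2098) = I*√2098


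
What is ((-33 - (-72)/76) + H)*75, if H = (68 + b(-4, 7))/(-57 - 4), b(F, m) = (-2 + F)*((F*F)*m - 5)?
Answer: -1968225/1159 ≈ -1698.2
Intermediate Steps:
b(F, m) = (-5 + m*F²)*(-2 + F) (b(F, m) = (-2 + F)*(F²*m - 5) = (-2 + F)*(m*F² - 5) = (-2 + F)*(-5 + m*F²) = (-5 + m*F²)*(-2 + F))
H = 574/61 (H = (68 + (10 - 5*(-4) + 7*(-4)³ - 2*7*(-4)²))/(-57 - 4) = (68 + (10 + 20 + 7*(-64) - 2*7*16))/(-61) = (68 + (10 + 20 - 448 - 224))*(-1/61) = (68 - 642)*(-1/61) = -574*(-1/61) = 574/61 ≈ 9.4098)
((-33 - (-72)/76) + H)*75 = ((-33 - (-72)/76) + 574/61)*75 = ((-33 - 1*(-18/19)) + 574/61)*75 = ((-33 + 18/19) + 574/61)*75 = (-609/19 + 574/61)*75 = -26243/1159*75 = -1968225/1159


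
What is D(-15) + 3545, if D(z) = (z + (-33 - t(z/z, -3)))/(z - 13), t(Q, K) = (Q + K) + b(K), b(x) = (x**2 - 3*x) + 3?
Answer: 99327/28 ≈ 3547.4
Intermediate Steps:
b(x) = 3 + x**2 - 3*x
t(Q, K) = 3 + Q + K**2 - 2*K (t(Q, K) = (Q + K) + (3 + K**2 - 3*K) = (K + Q) + (3 + K**2 - 3*K) = 3 + Q + K**2 - 2*K)
D(z) = (-52 + z)/(-13 + z) (D(z) = (z + (-33 - (3 + z/z + (-3)**2 - 2*(-3))))/(z - 13) = (z + (-33 - (3 + 1 + 9 + 6)))/(-13 + z) = (z + (-33 - 1*19))/(-13 + z) = (z + (-33 - 19))/(-13 + z) = (z - 52)/(-13 + z) = (-52 + z)/(-13 + z))
D(-15) + 3545 = (-52 - 15)/(-13 - 15) + 3545 = -67/(-28) + 3545 = -1/28*(-67) + 3545 = 67/28 + 3545 = 99327/28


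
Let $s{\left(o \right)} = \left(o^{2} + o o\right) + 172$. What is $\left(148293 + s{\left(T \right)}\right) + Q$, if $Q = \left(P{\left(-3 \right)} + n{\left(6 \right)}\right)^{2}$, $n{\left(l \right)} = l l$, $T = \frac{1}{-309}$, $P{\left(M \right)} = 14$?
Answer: $\frac{14414289167}{95481} \approx 1.5097 \cdot 10^{5}$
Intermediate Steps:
$T = - \frac{1}{309} \approx -0.0032362$
$n{\left(l \right)} = l^{2}$
$s{\left(o \right)} = 172 + 2 o^{2}$ ($s{\left(o \right)} = \left(o^{2} + o^{2}\right) + 172 = 2 o^{2} + 172 = 172 + 2 o^{2}$)
$Q = 2500$ ($Q = \left(14 + 6^{2}\right)^{2} = \left(14 + 36\right)^{2} = 50^{2} = 2500$)
$\left(148293 + s{\left(T \right)}\right) + Q = \left(148293 + \left(172 + 2 \left(- \frac{1}{309}\right)^{2}\right)\right) + 2500 = \left(148293 + \left(172 + 2 \cdot \frac{1}{95481}\right)\right) + 2500 = \left(148293 + \left(172 + \frac{2}{95481}\right)\right) + 2500 = \left(148293 + \frac{16422734}{95481}\right) + 2500 = \frac{14175586667}{95481} + 2500 = \frac{14414289167}{95481}$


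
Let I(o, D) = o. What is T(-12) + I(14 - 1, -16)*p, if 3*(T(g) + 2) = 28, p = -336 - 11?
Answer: -13511/3 ≈ -4503.7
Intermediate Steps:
p = -347
T(g) = 22/3 (T(g) = -2 + (1/3)*28 = -2 + 28/3 = 22/3)
T(-12) + I(14 - 1, -16)*p = 22/3 + (14 - 1)*(-347) = 22/3 + 13*(-347) = 22/3 - 4511 = -13511/3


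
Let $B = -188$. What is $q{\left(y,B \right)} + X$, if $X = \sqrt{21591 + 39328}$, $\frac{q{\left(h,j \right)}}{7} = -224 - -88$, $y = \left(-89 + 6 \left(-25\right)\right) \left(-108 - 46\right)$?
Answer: $-952 + \sqrt{60919} \approx -705.18$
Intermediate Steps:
$y = 36806$ ($y = \left(-89 - 150\right) \left(-154\right) = \left(-239\right) \left(-154\right) = 36806$)
$q{\left(h,j \right)} = -952$ ($q{\left(h,j \right)} = 7 \left(-224 - -88\right) = 7 \left(-224 + 88\right) = 7 \left(-136\right) = -952$)
$X = \sqrt{60919} \approx 246.82$
$q{\left(y,B \right)} + X = -952 + \sqrt{60919}$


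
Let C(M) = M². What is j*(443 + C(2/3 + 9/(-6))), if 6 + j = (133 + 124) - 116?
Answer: 239595/4 ≈ 59899.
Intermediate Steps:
j = 135 (j = -6 + ((133 + 124) - 116) = -6 + (257 - 116) = -6 + 141 = 135)
j*(443 + C(2/3 + 9/(-6))) = 135*(443 + (2/3 + 9/(-6))²) = 135*(443 + (2*(⅓) + 9*(-⅙))²) = 135*(443 + (⅔ - 3/2)²) = 135*(443 + (-⅚)²) = 135*(443 + 25/36) = 135*(15973/36) = 239595/4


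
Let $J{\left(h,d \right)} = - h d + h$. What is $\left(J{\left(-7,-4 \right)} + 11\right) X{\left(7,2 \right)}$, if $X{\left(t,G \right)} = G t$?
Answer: $-336$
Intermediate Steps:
$J{\left(h,d \right)} = h - d h$ ($J{\left(h,d \right)} = - d h + h = h - d h$)
$\left(J{\left(-7,-4 \right)} + 11\right) X{\left(7,2 \right)} = \left(- 7 \left(1 - -4\right) + 11\right) 2 \cdot 7 = \left(- 7 \left(1 + 4\right) + 11\right) 14 = \left(\left(-7\right) 5 + 11\right) 14 = \left(-35 + 11\right) 14 = \left(-24\right) 14 = -336$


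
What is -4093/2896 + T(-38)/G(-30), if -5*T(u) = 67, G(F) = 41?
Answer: -1033097/593680 ≈ -1.7402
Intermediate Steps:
T(u) = -67/5 (T(u) = -⅕*67 = -67/5)
-4093/2896 + T(-38)/G(-30) = -4093/2896 - 67/5/41 = -4093*1/2896 - 67/5*1/41 = -4093/2896 - 67/205 = -1033097/593680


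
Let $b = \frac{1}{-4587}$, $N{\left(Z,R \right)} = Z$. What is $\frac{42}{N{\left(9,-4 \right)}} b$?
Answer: $- \frac{14}{13761} \approx -0.0010174$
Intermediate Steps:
$b = - \frac{1}{4587} \approx -0.00021801$
$\frac{42}{N{\left(9,-4 \right)}} b = \frac{42}{9} \left(- \frac{1}{4587}\right) = 42 \cdot \frac{1}{9} \left(- \frac{1}{4587}\right) = \frac{14}{3} \left(- \frac{1}{4587}\right) = - \frac{14}{13761}$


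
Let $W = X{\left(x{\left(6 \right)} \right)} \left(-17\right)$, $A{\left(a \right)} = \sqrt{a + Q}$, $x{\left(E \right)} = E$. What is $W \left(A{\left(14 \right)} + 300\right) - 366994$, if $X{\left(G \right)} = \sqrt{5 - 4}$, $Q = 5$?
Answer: $-372094 - 17 \sqrt{19} \approx -3.7217 \cdot 10^{5}$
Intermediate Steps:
$A{\left(a \right)} = \sqrt{5 + a}$ ($A{\left(a \right)} = \sqrt{a + 5} = \sqrt{5 + a}$)
$X{\left(G \right)} = 1$ ($X{\left(G \right)} = \sqrt{1} = 1$)
$W = -17$ ($W = 1 \left(-17\right) = -17$)
$W \left(A{\left(14 \right)} + 300\right) - 366994 = - 17 \left(\sqrt{5 + 14} + 300\right) - 366994 = - 17 \left(\sqrt{19} + 300\right) - 366994 = - 17 \left(300 + \sqrt{19}\right) - 366994 = \left(-5100 - 17 \sqrt{19}\right) - 366994 = -372094 - 17 \sqrt{19}$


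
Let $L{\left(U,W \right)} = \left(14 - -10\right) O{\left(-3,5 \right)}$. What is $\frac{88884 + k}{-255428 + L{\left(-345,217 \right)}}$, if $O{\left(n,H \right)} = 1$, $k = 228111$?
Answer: $- \frac{316995}{255404} \approx -1.2412$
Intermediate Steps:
$L{\left(U,W \right)} = 24$ ($L{\left(U,W \right)} = \left(14 - -10\right) 1 = \left(14 + 10\right) 1 = 24 \cdot 1 = 24$)
$\frac{88884 + k}{-255428 + L{\left(-345,217 \right)}} = \frac{88884 + 228111}{-255428 + 24} = \frac{316995}{-255404} = 316995 \left(- \frac{1}{255404}\right) = - \frac{316995}{255404}$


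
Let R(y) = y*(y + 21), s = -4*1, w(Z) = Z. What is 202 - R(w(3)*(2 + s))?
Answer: 292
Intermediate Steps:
s = -4
R(y) = y*(21 + y)
202 - R(w(3)*(2 + s)) = 202 - 3*(2 - 4)*(21 + 3*(2 - 4)) = 202 - 3*(-2)*(21 + 3*(-2)) = 202 - (-6)*(21 - 6) = 202 - (-6)*15 = 202 - 1*(-90) = 202 + 90 = 292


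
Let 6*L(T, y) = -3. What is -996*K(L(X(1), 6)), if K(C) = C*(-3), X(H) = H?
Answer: -1494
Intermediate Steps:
L(T, y) = -1/2 (L(T, y) = (1/6)*(-3) = -1/2)
K(C) = -3*C
-996*K(L(X(1), 6)) = -(-2988)*(-1)/2 = -996*3/2 = -1494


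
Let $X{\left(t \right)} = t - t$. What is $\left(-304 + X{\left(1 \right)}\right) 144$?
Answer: $-43776$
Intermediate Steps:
$X{\left(t \right)} = 0$
$\left(-304 + X{\left(1 \right)}\right) 144 = \left(-304 + 0\right) 144 = \left(-304\right) 144 = -43776$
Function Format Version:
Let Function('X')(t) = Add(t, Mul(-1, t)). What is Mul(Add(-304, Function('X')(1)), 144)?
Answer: -43776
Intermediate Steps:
Function('X')(t) = 0
Mul(Add(-304, Function('X')(1)), 144) = Mul(Add(-304, 0), 144) = Mul(-304, 144) = -43776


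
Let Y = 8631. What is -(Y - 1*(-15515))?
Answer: -24146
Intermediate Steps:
-(Y - 1*(-15515)) = -(8631 - 1*(-15515)) = -(8631 + 15515) = -1*24146 = -24146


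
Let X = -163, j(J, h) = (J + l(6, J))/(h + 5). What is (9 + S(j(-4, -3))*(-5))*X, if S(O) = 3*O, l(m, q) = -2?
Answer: -8802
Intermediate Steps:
j(J, h) = (-2 + J)/(5 + h) (j(J, h) = (J - 2)/(h + 5) = (-2 + J)/(5 + h))
(9 + S(j(-4, -3))*(-5))*X = (9 + (3*((-2 - 4)/(5 - 3)))*(-5))*(-163) = (9 + (3*(-6/2))*(-5))*(-163) = (9 + (3*((½)*(-6)))*(-5))*(-163) = (9 + (3*(-3))*(-5))*(-163) = (9 - 9*(-5))*(-163) = (9 + 45)*(-163) = 54*(-163) = -8802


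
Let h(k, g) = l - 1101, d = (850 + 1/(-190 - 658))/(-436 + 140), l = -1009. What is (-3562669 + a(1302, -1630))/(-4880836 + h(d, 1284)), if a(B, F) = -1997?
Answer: 1782333/2441473 ≈ 0.73002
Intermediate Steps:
d = -720799/251008 (d = (850 + 1/(-848))/(-296) = (850 - 1/848)*(-1/296) = (720799/848)*(-1/296) = -720799/251008 ≈ -2.8716)
h(k, g) = -2110 (h(k, g) = -1009 - 1101 = -2110)
(-3562669 + a(1302, -1630))/(-4880836 + h(d, 1284)) = (-3562669 - 1997)/(-4880836 - 2110) = -3564666/(-4882946) = -3564666*(-1/4882946) = 1782333/2441473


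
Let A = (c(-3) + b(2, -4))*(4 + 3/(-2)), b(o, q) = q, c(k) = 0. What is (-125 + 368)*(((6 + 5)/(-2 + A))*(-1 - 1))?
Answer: 891/2 ≈ 445.50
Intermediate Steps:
A = -10 (A = (0 - 4)*(4 + 3/(-2)) = -4*(4 + 3*(-½)) = -4*(4 - 3/2) = -4*5/2 = -10)
(-125 + 368)*(((6 + 5)/(-2 + A))*(-1 - 1)) = (-125 + 368)*(((6 + 5)/(-2 - 10))*(-1 - 1)) = 243*((11/(-12))*(-2)) = 243*((11*(-1/12))*(-2)) = 243*(-11/12*(-2)) = 243*(11/6) = 891/2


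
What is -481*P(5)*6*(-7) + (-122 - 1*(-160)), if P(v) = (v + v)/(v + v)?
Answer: 20240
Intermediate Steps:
P(v) = 1 (P(v) = (2*v)/((2*v)) = (2*v)*(1/(2*v)) = 1)
-481*P(5)*6*(-7) + (-122 - 1*(-160)) = -481*1*6*(-7) + (-122 - 1*(-160)) = -2886*(-7) + (-122 + 160) = -481*(-42) + 38 = 20202 + 38 = 20240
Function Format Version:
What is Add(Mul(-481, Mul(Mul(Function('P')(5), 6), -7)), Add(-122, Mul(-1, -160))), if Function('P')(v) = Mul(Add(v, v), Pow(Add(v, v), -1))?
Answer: 20240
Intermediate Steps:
Function('P')(v) = 1 (Function('P')(v) = Mul(Mul(2, v), Pow(Mul(2, v), -1)) = Mul(Mul(2, v), Mul(Rational(1, 2), Pow(v, -1))) = 1)
Add(Mul(-481, Mul(Mul(Function('P')(5), 6), -7)), Add(-122, Mul(-1, -160))) = Add(Mul(-481, Mul(Mul(1, 6), -7)), Add(-122, Mul(-1, -160))) = Add(Mul(-481, Mul(6, -7)), Add(-122, 160)) = Add(Mul(-481, -42), 38) = Add(20202, 38) = 20240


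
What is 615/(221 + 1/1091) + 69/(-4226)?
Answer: 1409430681/509469656 ≈ 2.7665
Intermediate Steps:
615/(221 + 1/1091) + 69/(-4226) = 615/(221 + 1/1091) + 69*(-1/4226) = 615/(241112/1091) - 69/4226 = 615*(1091/241112) - 69/4226 = 670965/241112 - 69/4226 = 1409430681/509469656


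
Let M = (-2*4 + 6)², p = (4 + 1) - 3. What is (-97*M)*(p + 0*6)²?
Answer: -1552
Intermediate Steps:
p = 2 (p = 5 - 3 = 2)
M = 4 (M = (-8 + 6)² = (-2)² = 4)
(-97*M)*(p + 0*6)² = (-97*4)*(2 + 0*6)² = -388*(2 + 0)² = -388*2² = -388*4 = -1552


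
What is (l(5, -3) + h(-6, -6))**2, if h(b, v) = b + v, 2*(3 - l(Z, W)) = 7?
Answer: 625/4 ≈ 156.25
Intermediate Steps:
l(Z, W) = -1/2 (l(Z, W) = 3 - 1/2*7 = 3 - 7/2 = -1/2)
(l(5, -3) + h(-6, -6))**2 = (-1/2 + (-6 - 6))**2 = (-1/2 - 12)**2 = (-25/2)**2 = 625/4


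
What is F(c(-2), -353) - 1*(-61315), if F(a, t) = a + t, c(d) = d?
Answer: 60960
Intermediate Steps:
F(c(-2), -353) - 1*(-61315) = (-2 - 353) - 1*(-61315) = -355 + 61315 = 60960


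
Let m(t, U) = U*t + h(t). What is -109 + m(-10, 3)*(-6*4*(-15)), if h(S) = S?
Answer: -14509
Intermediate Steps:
m(t, U) = t + U*t (m(t, U) = U*t + t = t + U*t)
-109 + m(-10, 3)*(-6*4*(-15)) = -109 + (-10*(1 + 3))*(-6*4*(-15)) = -109 + (-10*4)*(-24*(-15)) = -109 - 40*360 = -109 - 14400 = -14509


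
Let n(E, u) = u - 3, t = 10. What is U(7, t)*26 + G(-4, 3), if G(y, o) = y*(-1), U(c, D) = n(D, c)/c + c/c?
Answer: 314/7 ≈ 44.857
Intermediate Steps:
n(E, u) = -3 + u
U(c, D) = 1 + (-3 + c)/c (U(c, D) = (-3 + c)/c + c/c = (-3 + c)/c + 1 = 1 + (-3 + c)/c)
G(y, o) = -y
U(7, t)*26 + G(-4, 3) = (2 - 3/7)*26 - 1*(-4) = (2 - 3*1/7)*26 + 4 = (2 - 3/7)*26 + 4 = (11/7)*26 + 4 = 286/7 + 4 = 314/7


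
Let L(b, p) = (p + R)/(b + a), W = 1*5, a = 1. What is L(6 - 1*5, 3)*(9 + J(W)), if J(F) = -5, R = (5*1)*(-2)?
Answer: -14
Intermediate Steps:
R = -10 (R = 5*(-2) = -10)
W = 5
L(b, p) = (-10 + p)/(1 + b) (L(b, p) = (p - 10)/(b + 1) = (-10 + p)/(1 + b))
L(6 - 1*5, 3)*(9 + J(W)) = ((-10 + 3)/(1 + (6 - 1*5)))*(9 - 5) = (-7/(1 + (6 - 5)))*4 = (-7/(1 + 1))*4 = (-7/2)*4 = ((1/2)*(-7))*4 = -7/2*4 = -14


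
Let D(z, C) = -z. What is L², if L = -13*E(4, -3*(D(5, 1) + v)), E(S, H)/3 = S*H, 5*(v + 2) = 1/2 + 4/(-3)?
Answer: 11249316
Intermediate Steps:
v = -13/6 (v = -2 + (1/2 + 4/(-3))/5 = -2 + (1*(½) + 4*(-⅓))/5 = -2 + (½ - 4/3)/5 = -2 + (⅕)*(-⅚) = -2 - ⅙ = -13/6 ≈ -2.1667)
E(S, H) = 3*H*S (E(S, H) = 3*(S*H) = 3*(H*S) = 3*H*S)
L = -3354 (L = -39*(-3*(-1*5 - 13/6))*4 = -39*(-3*(-5 - 13/6))*4 = -39*(-3*(-43/6))*4 = -39*43*4/2 = -13*258 = -3354)
L² = (-3354)² = 11249316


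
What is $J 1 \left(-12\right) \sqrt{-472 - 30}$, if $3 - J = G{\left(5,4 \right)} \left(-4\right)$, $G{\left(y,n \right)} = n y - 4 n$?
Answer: $- 228 i \sqrt{502} \approx - 5108.4 i$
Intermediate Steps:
$G{\left(y,n \right)} = - 4 n + n y$
$J = 19$ ($J = 3 - 4 \left(-4 + 5\right) \left(-4\right) = 3 - 4 \cdot 1 \left(-4\right) = 3 - 4 \left(-4\right) = 3 - -16 = 3 + 16 = 19$)
$J 1 \left(-12\right) \sqrt{-472 - 30} = 19 \cdot 1 \left(-12\right) \sqrt{-472 - 30} = 19 \left(-12\right) \sqrt{-502} = - 228 i \sqrt{502}$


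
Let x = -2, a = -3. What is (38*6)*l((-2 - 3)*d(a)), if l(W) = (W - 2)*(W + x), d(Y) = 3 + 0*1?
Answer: 65892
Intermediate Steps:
d(Y) = 3 (d(Y) = 3 + 0 = 3)
l(W) = (-2 + W)² (l(W) = (W - 2)*(W - 2) = (-2 + W)*(-2 + W) = (-2 + W)²)
(38*6)*l((-2 - 3)*d(a)) = (38*6)*(4 + ((-2 - 3)*3)² - 4*(-2 - 3)*3) = 228*(4 + (-5*3)² - (-20)*3) = 228*(4 + (-15)² - 4*(-15)) = 228*(4 + 225 + 60) = 228*289 = 65892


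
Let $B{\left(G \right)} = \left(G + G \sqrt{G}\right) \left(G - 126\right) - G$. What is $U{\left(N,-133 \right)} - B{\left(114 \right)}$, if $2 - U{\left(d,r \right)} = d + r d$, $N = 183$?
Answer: $25640 + 1368 \sqrt{114} \approx 40246.0$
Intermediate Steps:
$U{\left(d,r \right)} = 2 - d - d r$ ($U{\left(d,r \right)} = 2 - \left(d + r d\right) = 2 - \left(d + d r\right) = 2 - d - d r$)
$B{\left(G \right)} = - G + \left(-126 + G\right) \left(G + G^{\frac{3}{2}}\right)$ ($B{\left(G \right)} = \left(G + G^{\frac{3}{2}}\right) \left(-126 + G\right) - G = \left(-126 + G\right) \left(G + G^{\frac{3}{2}}\right) - G = - G + \left(-126 + G\right) \left(G + G^{\frac{3}{2}}\right)$)
$U{\left(N,-133 \right)} - B{\left(114 \right)} = \left(2 - 183 - 183 \left(-133\right)\right) - \left(114^{2} + 114^{\frac{5}{2}} - 14478 - 126 \cdot 114^{\frac{3}{2}}\right) = \left(2 - 183 + 24339\right) - \left(12996 + 12996 \sqrt{114} - 14478 - 126 \cdot 114 \sqrt{114}\right) = 24158 - \left(12996 + 12996 \sqrt{114} - 14478 - 14364 \sqrt{114}\right) = 24158 - \left(-1482 - 1368 \sqrt{114}\right) = 24158 + \left(1482 + 1368 \sqrt{114}\right) = 25640 + 1368 \sqrt{114}$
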